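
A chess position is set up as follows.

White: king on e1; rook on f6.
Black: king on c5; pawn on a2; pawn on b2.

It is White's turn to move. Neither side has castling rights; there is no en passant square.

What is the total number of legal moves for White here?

19

White to move; king on e1.
In check: no.
Legal moves: Rf8, Rf7, Rh6, Rg6, Re6, Rd6, Rc6+, Rb6, Ra6, Rf5+, Rf4, Rf3, Rf2, Rf1, Kf2, Ke2, Kd2, Kf1, Kd1.
Count: 19.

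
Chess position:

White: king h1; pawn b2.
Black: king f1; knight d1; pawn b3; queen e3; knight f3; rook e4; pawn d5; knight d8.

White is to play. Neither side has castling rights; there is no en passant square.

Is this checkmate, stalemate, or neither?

White to move; white king on h1.
In check: no.
King squares — g1: attacked by Kf1; g2: attacked by Kf1; h2: attacked by Nf3.
Legal moves for White: none.
Not in check and no legal moves → stalemate.

stalemate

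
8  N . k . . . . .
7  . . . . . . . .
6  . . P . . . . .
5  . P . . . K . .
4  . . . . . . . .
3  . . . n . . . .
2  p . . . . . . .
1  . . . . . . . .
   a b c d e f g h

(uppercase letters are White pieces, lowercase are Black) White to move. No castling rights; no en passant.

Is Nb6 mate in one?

After Nb6: black king on c8; in check: yes, from the white knight on b6.
Black has 3 legal replies: Kd8, Kb8, Kc7.
In check but a legal move exists → not checkmate.

no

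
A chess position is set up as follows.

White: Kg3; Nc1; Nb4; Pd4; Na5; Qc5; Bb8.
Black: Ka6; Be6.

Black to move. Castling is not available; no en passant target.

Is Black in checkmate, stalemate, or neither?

Black to move; black king on a6.
In check: yes, from the white knight on b4.
King squares — a5: attacked by Qc5; b5: attacked by Qc5; b6: attacked by Qc5; a7: attacked by Qc5; b7: attacked by Na5.
Legal moves for Black: none.
In check with no legal moves → checkmate.

checkmate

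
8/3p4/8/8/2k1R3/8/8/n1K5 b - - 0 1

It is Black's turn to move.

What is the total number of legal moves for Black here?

6

Black to move; king on c4.
In check: yes, from the white rook on e4.
Legal moves: Kd5, Kc5, Kb5, Kd3, Kc3, Kb3.
Count: 6.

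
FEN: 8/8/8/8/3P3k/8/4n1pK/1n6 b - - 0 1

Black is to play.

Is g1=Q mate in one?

After g1=Q: white king on h2; in check: yes, from the black queen on g1.
King squares — g1: attacked by Ne2; h1: attacked by Qg1; g2: attacked by Qg1; g3: attacked by Qg1; h3: attacked by Kh4.
White has no legal moves → checkmate.

yes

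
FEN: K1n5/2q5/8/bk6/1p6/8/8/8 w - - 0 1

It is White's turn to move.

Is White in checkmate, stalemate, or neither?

White to move; white king on a8.
In check: no.
King squares — a7: attacked by Qc7; b7: attacked by Qc7; b8: attacked by Qc7.
Legal moves for White: none.
Not in check and no legal moves → stalemate.

stalemate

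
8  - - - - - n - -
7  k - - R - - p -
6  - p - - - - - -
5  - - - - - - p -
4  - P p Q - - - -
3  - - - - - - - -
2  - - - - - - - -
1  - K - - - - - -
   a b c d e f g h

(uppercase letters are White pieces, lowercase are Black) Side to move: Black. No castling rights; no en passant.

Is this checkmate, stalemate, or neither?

neither

Black to move; black king on a7.
In check: yes, from the white rook on d7.
Legal moves for Black: Kb8, Ka8, Ka6, Nxd7.
Black is in check but has 4 legal moves → neither.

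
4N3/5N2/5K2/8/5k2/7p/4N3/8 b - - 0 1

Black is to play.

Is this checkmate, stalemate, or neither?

Black to move; black king on f4.
In check: yes, from the white knight on e2.
Legal moves for Black: Kg4, Ke4, Kf3, Ke3.
Black is in check but has 4 legal moves → neither.

neither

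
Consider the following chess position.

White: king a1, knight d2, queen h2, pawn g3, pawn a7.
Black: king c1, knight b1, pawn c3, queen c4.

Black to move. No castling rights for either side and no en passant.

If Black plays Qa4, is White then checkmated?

yes

After Qa4: white king on a1; in check: yes, from the black queen on a4.
King squares — b1: attacked by Kc1; a2: attacked by Qa4; b2: attacked by Kc1.
White has no legal moves → checkmate.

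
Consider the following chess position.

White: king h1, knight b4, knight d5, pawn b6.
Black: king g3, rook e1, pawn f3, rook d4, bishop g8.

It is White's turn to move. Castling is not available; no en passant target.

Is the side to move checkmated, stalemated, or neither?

checkmate

White to move; white king on h1.
In check: yes, from the black rook on e1.
King squares — g1: attacked by Re1; g2: attacked by Pf3; h2: attacked by Kg3.
Legal moves for White: none.
In check with no legal moves → checkmate.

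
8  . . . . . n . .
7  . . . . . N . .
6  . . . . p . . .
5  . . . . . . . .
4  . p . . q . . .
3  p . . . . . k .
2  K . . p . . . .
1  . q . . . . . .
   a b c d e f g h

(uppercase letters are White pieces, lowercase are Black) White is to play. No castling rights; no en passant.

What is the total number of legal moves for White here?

0

White to move; king on a2.
In check: yes, from the black queen on b1.
Legal moves: none.
Count: 0.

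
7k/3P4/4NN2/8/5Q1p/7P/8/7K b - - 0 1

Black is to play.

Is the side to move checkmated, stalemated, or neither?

Black to move; black king on h8.
In check: no.
King squares — g7: attacked by Ne6; h7: attacked by Nf6; g8: attacked by Nf6.
Legal moves for Black: none.
Not in check and no legal moves → stalemate.

stalemate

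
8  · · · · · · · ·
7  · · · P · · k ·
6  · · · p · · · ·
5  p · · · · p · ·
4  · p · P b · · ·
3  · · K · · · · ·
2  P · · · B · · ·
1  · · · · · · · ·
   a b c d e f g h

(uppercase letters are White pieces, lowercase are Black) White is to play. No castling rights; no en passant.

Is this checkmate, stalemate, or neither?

neither

White to move; white king on c3.
In check: yes, from the black pawn on b4.
Legal moves for White: Kc4, Kb3, Kd2, Kb2.
White is in check but has 4 legal moves → neither.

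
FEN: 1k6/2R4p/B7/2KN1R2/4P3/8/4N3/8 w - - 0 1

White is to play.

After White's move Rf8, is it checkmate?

After Rf8: black king on b8; in check: yes, from the white rook on f8.
King squares — a7: attacked by Rc7; b7: attacked by Ba6; c7: attacked by Nd5; a8: attacked by Rf8; c8: attacked by Ba6.
Black has no legal moves → checkmate.

yes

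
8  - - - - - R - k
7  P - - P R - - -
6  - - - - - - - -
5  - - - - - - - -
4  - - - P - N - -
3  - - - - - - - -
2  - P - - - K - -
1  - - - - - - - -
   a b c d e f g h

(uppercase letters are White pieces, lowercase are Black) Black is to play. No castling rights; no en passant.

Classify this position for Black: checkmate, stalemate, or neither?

Black to move; black king on h8.
In check: yes, from the white rook on f8.
King squares — g7: attacked by Re7; h7: attacked by Re7; g8: attacked by Rf8.
Legal moves for Black: none.
In check with no legal moves → checkmate.

checkmate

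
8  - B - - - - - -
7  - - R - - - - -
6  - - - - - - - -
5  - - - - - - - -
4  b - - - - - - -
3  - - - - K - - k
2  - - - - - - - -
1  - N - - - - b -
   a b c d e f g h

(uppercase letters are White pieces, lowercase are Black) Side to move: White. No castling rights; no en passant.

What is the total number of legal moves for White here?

White to move; king on e3.
In check: yes, from the black bishop on g1.
Legal moves: Kf4, Ke4, Kf3, Kd3, Ke2, Kd2.
Count: 6.

6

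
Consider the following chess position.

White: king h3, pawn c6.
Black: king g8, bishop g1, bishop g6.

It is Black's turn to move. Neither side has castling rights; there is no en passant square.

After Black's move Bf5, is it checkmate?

After Bf5: white king on h3; in check: yes, from the black bishop on f5.
White has 3 legal replies: Kh4, Kg3, Kg2.
In check but a legal move exists → not checkmate.

no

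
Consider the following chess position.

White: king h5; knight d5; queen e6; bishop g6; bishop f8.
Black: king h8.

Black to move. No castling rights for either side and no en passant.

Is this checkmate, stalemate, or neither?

Black to move; black king on h8.
In check: no.
King squares — g7: attacked by Bf8; h7: attacked by Bg6; g8: attacked by Qe6.
Legal moves for Black: none.
Not in check and no legal moves → stalemate.

stalemate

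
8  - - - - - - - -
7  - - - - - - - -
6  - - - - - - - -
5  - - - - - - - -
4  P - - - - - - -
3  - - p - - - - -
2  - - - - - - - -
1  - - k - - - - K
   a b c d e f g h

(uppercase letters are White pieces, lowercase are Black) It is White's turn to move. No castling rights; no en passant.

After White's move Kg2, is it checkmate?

After Kg2: black king on c1; in check: no.
Black is not in check, so this cannot be checkmate.

no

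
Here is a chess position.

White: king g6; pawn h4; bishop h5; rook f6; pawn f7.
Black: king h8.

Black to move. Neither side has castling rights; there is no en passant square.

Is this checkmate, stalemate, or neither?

stalemate

Black to move; black king on h8.
In check: no.
King squares — g7: attacked by Kg6; h7: attacked by Kg6; g8: attacked by Pf7.
Legal moves for Black: none.
Not in check and no legal moves → stalemate.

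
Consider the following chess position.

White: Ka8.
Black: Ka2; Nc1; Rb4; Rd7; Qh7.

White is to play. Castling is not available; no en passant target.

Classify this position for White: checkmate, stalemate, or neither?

White to move; white king on a8.
In check: no.
King squares — a7: attacked by Rd7; b7: attacked by Rb4; b8: attacked by Rb4.
Legal moves for White: none.
Not in check and no legal moves → stalemate.

stalemate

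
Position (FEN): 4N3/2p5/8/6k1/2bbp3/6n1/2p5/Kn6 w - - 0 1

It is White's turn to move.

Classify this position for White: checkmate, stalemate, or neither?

White to move; white king on a1.
In check: yes, from the black bishop on d4.
King squares — b1: attacked by Pc2; a2: attacked by Bc4; b2: attacked by Bd4.
Legal moves for White: none.
In check with no legal moves → checkmate.

checkmate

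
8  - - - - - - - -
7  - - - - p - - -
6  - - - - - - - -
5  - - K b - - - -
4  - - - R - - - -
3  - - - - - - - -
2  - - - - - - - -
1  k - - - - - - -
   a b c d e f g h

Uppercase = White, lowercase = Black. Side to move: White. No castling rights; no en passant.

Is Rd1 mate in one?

no

After Rd1: black king on a1; in check: yes, from the white rook on d1.
Black has 2 legal replies: Kb2, Ka2.
In check but a legal move exists → not checkmate.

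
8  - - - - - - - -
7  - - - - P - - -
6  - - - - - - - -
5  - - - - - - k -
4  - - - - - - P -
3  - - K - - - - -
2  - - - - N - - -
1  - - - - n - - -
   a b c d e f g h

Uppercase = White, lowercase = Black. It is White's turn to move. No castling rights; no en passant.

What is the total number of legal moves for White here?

15

White to move; king on c3.
In check: no.
Legal moves: Kd4, Kc4, Kb4, Kb3, Kd2, Kb2, Nf4, Nd4, Ng3, Ng1, Nc1, e8=Q, e8=R, e8=B, e8=N.
Count: 15.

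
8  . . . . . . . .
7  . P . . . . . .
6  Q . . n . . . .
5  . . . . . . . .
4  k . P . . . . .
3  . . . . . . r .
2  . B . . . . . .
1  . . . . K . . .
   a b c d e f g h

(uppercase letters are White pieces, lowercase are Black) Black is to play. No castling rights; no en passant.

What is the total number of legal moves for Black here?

2

Black to move; king on a4.
In check: yes, from the white queen on a6.
Legal moves: Kb4, Kb3.
Count: 2.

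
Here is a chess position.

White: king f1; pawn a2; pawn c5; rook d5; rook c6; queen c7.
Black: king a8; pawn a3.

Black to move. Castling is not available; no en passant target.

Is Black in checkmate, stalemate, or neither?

stalemate

Black to move; black king on a8.
In check: no.
King squares — a7: attacked by Qc7; b7: attacked by Qc7; b8: attacked by Qc7.
Legal moves for Black: none.
Not in check and no legal moves → stalemate.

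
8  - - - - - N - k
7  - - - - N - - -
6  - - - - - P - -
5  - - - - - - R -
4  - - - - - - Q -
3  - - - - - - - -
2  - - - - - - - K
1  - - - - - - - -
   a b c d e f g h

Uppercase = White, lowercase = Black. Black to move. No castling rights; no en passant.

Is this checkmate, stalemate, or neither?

stalemate

Black to move; black king on h8.
In check: no.
King squares — g7: attacked by Rg5; h7: attacked by Nf8; g8: attacked by Rg5.
Legal moves for Black: none.
Not in check and no legal moves → stalemate.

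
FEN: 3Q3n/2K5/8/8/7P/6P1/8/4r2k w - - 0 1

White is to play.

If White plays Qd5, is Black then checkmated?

After Qd5: black king on h1; in check: yes, from the white queen on d5.
Black has 3 legal replies: Kh2, Kg1, Re4.
In check but a legal move exists → not checkmate.

no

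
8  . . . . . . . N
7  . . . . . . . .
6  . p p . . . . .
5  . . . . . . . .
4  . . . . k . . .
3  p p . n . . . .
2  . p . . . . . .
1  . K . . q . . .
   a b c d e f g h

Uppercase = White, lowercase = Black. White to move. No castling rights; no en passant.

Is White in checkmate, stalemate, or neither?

checkmate

White to move; white king on b1.
In check: yes, from the black queen on e1.
King squares — a1: attacked by Qe1; c1: attacked by Qe1; a2: attacked by Pb3; b2: attacked by Pa3; c2: attacked by Pb3.
Legal moves for White: none.
In check with no legal moves → checkmate.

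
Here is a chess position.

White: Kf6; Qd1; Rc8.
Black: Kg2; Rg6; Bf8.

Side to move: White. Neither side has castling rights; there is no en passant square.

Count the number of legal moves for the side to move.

White to move; king on f6.
In check: yes, from the black rook on g6.
Legal moves: Kf7, Kxg6, Kf5, Ke5.
Count: 4.

4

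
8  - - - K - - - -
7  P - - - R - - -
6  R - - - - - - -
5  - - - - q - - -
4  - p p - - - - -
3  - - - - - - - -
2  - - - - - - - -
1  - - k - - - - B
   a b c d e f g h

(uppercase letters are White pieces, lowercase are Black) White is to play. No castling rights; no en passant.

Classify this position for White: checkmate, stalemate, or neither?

White to move; white king on d8.
In check: no.
Legal moves for White include: Ke8, Kc8, Kd7, Re8, Rh7, Rg7, Rf7, Rd7, Rc7, Rb7, Ree6, Rxe5, Rh6, Rg6, Rf6, Rae6, Rd6, Rc6, ... (list truncated; more exist).
White has legal moves and is not in check → neither.

neither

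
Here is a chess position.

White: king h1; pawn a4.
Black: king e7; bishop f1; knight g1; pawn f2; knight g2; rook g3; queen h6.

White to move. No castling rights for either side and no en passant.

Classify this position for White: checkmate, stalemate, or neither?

checkmate

White to move; white king on h1.
In check: yes, from the black queen on h6.
King squares — g1: attacked by Pf2; g2: attacked by Bf1; h2: attacked by Qh6.
Legal moves for White: none.
In check with no legal moves → checkmate.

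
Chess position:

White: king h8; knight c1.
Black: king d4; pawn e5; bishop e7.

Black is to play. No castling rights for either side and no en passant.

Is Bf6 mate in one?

no

After Bf6: white king on h8; in check: yes, from the black bishop on f6.
White has 2 legal replies: Kg8, Kh7.
In check but a legal move exists → not checkmate.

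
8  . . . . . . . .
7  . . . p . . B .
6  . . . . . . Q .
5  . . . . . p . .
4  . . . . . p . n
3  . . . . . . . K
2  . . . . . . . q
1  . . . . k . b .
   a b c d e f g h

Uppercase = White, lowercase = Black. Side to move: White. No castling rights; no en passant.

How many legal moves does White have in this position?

0

White to move; king on h3.
In check: yes, from the black queen on h2.
Legal moves: none.
Count: 0.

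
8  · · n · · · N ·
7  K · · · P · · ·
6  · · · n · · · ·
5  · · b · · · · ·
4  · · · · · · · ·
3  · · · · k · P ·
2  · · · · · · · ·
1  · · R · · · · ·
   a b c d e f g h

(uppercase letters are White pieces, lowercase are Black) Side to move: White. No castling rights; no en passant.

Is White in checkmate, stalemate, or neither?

White to move; white king on a7.
In check: yes, from the black bishop on c5 and the black knight on c8.
Legal moves for White: Kb8, Ka8, Ka6.
White is in check but has 3 legal moves → neither.

neither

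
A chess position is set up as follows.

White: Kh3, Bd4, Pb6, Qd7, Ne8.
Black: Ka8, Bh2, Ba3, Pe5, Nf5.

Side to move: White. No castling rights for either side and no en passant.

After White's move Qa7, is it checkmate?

After Qa7: black king on a8; in check: yes, from the white queen on a7.
King squares — a7: attacked by Pb6; b7: attacked by Qa7; b8: attacked by Qa7.
Black has no legal moves → checkmate.

yes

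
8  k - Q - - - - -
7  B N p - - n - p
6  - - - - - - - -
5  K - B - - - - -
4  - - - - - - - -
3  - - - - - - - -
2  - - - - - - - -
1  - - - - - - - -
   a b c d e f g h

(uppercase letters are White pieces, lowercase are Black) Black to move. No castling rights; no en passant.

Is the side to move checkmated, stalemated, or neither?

checkmate

Black to move; black king on a8.
In check: yes, from the white queen on c8.
King squares — a7: attacked by Bc5; b7: attacked by Qc8; b8: attacked by Ba7.
Legal moves for Black: none.
In check with no legal moves → checkmate.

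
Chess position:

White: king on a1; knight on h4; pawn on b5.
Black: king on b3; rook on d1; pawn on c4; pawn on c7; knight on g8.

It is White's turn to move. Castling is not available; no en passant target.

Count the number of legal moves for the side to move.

White to move; king on a1.
In check: yes, from the black rook on d1.
Legal moves: none.
Count: 0.

0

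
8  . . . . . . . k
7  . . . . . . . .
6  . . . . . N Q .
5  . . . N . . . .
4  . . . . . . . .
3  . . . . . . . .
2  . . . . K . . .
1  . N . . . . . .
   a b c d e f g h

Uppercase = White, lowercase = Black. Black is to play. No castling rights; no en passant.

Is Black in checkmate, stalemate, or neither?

Black to move; black king on h8.
In check: no.
King squares — g7: attacked by Qg6; h7: attacked by Nf6; g8: attacked by Nf6.
Legal moves for Black: none.
Not in check and no legal moves → stalemate.

stalemate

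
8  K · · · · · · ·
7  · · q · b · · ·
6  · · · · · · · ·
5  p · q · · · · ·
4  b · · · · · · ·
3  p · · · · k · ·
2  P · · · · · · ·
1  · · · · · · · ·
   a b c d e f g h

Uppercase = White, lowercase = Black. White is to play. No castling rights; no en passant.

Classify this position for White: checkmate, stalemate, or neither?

stalemate

White to move; white king on a8.
In check: no.
King squares — a7: attacked by Qc5; b7: attacked by Qc7; b8: attacked by Qc7.
Legal moves for White: none.
Not in check and no legal moves → stalemate.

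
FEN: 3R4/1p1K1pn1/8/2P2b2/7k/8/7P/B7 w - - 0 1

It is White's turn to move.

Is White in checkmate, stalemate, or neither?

neither

White to move; white king on d7.
In check: yes, from the black bishop on f5.
King squares — c6: attacked by Pb7; d6: available; e6: attacked by Bf5; c7: available; e7: available; c8: attacked by Bf5; d8: own rook; e8: attacked by Ng7.
Legal moves for White: Ke7, Kc7, Kd6.
White is in check but has 3 legal moves → neither.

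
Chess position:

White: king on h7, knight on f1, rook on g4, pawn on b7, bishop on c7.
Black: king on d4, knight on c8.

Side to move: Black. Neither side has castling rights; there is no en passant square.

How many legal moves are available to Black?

4

Black to move; king on d4.
In check: yes, from the white rook on g4.
Legal moves: Kd5, Kc5, Kd3, Kc3.
Count: 4.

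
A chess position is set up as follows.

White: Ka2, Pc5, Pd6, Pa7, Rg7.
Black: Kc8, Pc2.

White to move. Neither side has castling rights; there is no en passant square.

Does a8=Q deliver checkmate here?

After a8=Q: black king on c8; in check: yes, from the white queen on a8.
King squares — b7: attacked by Rg7; c7: attacked by Pd6; d7: attacked by Rg7; b8: attacked by Qa8; d8: attacked by Qa8.
Black has no legal moves → checkmate.

yes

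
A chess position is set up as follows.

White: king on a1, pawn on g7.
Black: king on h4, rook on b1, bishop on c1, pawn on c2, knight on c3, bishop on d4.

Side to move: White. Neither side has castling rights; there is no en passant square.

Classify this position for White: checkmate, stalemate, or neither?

White to move; white king on a1.
In check: yes, from the black rook on b1.
King squares — b1: attacked by Pc2; a2: attacked by Nc3; b2: attacked by Rb1.
Legal moves for White: none.
In check with no legal moves → checkmate.

checkmate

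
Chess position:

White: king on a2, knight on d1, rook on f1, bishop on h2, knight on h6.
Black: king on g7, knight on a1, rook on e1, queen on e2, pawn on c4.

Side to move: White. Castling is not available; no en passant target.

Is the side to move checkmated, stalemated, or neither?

White to move; white king on a2.
In check: yes, from the black queen on e2.
Legal moves for White: Ka3, Kb1, Kxa1, Nb2.
White is in check but has 4 legal moves → neither.

neither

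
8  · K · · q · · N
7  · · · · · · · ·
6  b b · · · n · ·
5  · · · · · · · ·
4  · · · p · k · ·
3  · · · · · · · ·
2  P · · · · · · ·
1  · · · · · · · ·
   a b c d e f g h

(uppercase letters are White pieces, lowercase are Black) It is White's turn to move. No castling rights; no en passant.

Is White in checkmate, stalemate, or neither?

White to move; white king on b8.
In check: yes, from the black queen on e8.
King squares — a7: attacked by Bb6; b7: attacked by Ba6; c7: attacked by Bb6; a8: attacked by Qe8; c8: attacked by Ba6.
Legal moves for White: none.
In check with no legal moves → checkmate.

checkmate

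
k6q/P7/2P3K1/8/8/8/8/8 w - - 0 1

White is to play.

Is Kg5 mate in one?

After Kg5: black king on a8; in check: no.
Black is not in check, so this cannot be checkmate.

no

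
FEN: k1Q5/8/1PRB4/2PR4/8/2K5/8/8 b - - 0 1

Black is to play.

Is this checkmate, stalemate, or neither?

checkmate

Black to move; black king on a8.
In check: yes, from the white queen on c8.
King squares — a7: attacked by Pb6; b7: attacked by Qc8; b8: attacked by Bd6.
Legal moves for Black: none.
In check with no legal moves → checkmate.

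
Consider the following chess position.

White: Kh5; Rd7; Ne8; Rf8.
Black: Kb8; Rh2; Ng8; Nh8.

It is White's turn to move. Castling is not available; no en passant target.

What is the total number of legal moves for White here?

2

White to move; king on h5.
In check: yes, from the black rook on h2.
Legal moves: Kg5, Kg4.
Count: 2.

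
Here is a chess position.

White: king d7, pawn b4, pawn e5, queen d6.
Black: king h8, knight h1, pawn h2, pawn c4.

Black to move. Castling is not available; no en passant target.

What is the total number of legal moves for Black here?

6

Black to move; king on h8.
In check: no.
Legal moves: Kg8, Kh7, Kg7, Ng3, Nf2, c3.
Count: 6.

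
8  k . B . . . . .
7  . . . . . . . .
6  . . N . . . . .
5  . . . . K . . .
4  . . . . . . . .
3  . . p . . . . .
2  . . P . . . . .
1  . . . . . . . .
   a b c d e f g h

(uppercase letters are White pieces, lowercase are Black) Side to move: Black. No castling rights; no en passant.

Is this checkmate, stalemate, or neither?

Black to move; black king on a8.
In check: no.
King squares — a7: attacked by Nc6; b7: attacked by Bc8; b8: attacked by Nc6.
Legal moves for Black: none.
Not in check and no legal moves → stalemate.

stalemate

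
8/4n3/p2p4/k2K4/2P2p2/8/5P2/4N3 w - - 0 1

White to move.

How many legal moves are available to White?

White to move; king on d5.
In check: yes, from the black knight on e7.
Legal moves: Ke6, Kxd6, Ke4, Kd4.
Count: 4.

4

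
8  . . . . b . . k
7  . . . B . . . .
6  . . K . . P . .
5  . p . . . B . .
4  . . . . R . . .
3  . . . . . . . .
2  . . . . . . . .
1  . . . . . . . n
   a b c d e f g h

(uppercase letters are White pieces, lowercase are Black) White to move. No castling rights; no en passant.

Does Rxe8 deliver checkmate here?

After Rxe8: black king on h8; in check: yes, from the white rook on e8.
King squares — g7: attacked by Pf6; h7: attacked by Bf5; g8: attacked by Re8.
Black has no legal moves → checkmate.

yes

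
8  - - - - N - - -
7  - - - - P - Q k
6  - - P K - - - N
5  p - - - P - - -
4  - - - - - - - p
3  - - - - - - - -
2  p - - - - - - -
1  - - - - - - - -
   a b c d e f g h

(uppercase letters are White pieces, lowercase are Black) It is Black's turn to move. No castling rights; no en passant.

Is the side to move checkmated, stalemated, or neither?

checkmate

Black to move; black king on h7.
In check: yes, from the white queen on g7.
King squares — g6: attacked by Qg7; h6: attacked by Qg7; g7: attacked by Ne8; g8: attacked by Nh6; h8: attacked by Qg7.
Legal moves for Black: none.
In check with no legal moves → checkmate.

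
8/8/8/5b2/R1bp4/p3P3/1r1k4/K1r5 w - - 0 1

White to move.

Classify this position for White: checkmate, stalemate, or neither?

checkmate

White to move; white king on a1.
In check: yes, from the black rook on c1.
King squares — b1: attacked by Rc1; a2: attacked by Rb2; b2: attacked by Pa3.
Legal moves for White: none.
In check with no legal moves → checkmate.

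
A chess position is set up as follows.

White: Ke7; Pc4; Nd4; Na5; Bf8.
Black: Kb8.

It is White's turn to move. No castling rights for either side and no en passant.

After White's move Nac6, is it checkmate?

After Nac6: black king on b8; in check: yes, from the white knight on c6.
Black has 4 legal replies: Kc8, Ka8, Kc7, Kb7.
In check but a legal move exists → not checkmate.

no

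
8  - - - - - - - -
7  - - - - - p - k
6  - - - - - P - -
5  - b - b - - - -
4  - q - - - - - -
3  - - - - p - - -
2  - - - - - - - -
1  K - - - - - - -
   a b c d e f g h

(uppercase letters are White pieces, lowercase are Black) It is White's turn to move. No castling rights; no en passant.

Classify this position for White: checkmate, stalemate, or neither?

stalemate

White to move; white king on a1.
In check: no.
King squares — b1: attacked by Qb4; a2: attacked by Bd5; b2: attacked by Qb4.
Legal moves for White: none.
Not in check and no legal moves → stalemate.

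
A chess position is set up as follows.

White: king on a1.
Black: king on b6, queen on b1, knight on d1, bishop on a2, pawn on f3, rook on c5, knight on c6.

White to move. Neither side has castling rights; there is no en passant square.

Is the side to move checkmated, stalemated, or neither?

checkmate

White to move; white king on a1.
In check: yes, from the black queen on b1.
King squares — b1: attacked by Ba2; a2: attacked by Qb1; b2: attacked by Qb1.
Legal moves for White: none.
In check with no legal moves → checkmate.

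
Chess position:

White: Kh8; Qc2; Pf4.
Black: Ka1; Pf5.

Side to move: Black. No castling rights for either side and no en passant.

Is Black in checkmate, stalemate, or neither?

Black to move; black king on a1.
In check: no.
King squares — b1: attacked by Qc2; a2: attacked by Qc2; b2: attacked by Qc2.
Legal moves for Black: none.
Not in check and no legal moves → stalemate.

stalemate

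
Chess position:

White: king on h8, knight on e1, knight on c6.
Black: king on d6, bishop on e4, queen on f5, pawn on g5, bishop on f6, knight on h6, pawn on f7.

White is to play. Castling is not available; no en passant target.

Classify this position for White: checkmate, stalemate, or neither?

checkmate

White to move; white king on h8.
In check: yes, from the black bishop on f6.
King squares — g7: attacked by Bf6; h7: attacked by Qf5; g8: attacked by Nh6.
Legal moves for White: none.
In check with no legal moves → checkmate.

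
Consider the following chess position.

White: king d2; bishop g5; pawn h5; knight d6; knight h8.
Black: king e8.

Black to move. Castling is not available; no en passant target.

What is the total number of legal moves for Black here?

Black to move; king on e8.
In check: yes, from the white knight on d6.
Legal moves: Kf8, Kd7.
Count: 2.

2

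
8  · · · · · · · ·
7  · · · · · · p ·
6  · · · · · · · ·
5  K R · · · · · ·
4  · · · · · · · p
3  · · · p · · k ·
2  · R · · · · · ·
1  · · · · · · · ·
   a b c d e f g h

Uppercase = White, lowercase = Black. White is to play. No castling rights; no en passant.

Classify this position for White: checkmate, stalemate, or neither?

neither

White to move; white king on a5.
In check: no.
Legal moves for White include: Rb8, Rb7, Rb6, Rh5, Rg5+, Rf5, Re5, Rd5, Rc5, R5b4, R5b3, Kb6, Ka6, Kb4, Ka4, R2b4, R2b3, Rh2, ... (list truncated; more exist).
White has legal moves and is not in check → neither.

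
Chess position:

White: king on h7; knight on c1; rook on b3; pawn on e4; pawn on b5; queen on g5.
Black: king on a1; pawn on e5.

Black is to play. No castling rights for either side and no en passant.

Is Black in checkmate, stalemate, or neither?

Black to move; black king on a1.
In check: no.
King squares — b1: attacked by Rb3; a2: attacked by Nc1; b2: attacked by Rb3.
Legal moves for Black: none.
Not in check and no legal moves → stalemate.

stalemate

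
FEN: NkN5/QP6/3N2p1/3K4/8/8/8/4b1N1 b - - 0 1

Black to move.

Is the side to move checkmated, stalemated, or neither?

checkmate

Black to move; black king on b8.
In check: yes, from the white queen on a7.
King squares — a7: attacked by Nc8; b7: attacked by Nd6; c7: attacked by Na8; a8: attacked by Qa7; c8: attacked by Nd6.
Legal moves for Black: none.
In check with no legal moves → checkmate.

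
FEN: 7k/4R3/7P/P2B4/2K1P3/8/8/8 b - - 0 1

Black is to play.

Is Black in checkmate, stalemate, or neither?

stalemate

Black to move; black king on h8.
In check: no.
King squares — g7: attacked by Ph6; h7: attacked by Re7; g8: attacked by Bd5.
Legal moves for Black: none.
Not in check and no legal moves → stalemate.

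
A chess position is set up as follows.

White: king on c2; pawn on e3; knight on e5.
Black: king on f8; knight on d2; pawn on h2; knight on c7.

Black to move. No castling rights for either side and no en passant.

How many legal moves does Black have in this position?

20

Black to move; king on f8.
In check: no.
Legal moves: Kg8, Ke8, Kg7, Ke7, Ne8, Na8, Ne6, Na6, Nd5, Nb5, Ne4, Nc4, Nf3, Nb3, Nf1, Nb1, h1=Q, h1=R, h1=B, h1=N.
Count: 20.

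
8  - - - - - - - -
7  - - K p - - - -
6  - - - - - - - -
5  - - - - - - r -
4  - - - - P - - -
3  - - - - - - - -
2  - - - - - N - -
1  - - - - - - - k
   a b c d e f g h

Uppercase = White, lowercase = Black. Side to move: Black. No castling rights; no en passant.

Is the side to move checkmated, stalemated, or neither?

Black to move; black king on h1.
In check: yes, from the white knight on f2.
Legal moves for Black: Kh2, Kg2, Kg1.
Black is in check but has 3 legal moves → neither.

neither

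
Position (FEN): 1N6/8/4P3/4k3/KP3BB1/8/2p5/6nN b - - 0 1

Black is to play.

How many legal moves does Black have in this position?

Black to move; king on e5.
In check: yes, from the white bishop on f4.
Legal moves: Kf6, Kd5, Kxf4, Ke4, Kd4.
Count: 5.

5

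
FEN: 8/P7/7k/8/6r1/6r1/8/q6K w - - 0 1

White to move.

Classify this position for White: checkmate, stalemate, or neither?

neither

White to move; white king on h1.
In check: yes, from the black queen on a1.
King squares — g1: attacked by Qa1; g2: attacked by Rg3; h2: available.
Legal moves for White: Kh2.
White is in check but has 1 legal move → neither.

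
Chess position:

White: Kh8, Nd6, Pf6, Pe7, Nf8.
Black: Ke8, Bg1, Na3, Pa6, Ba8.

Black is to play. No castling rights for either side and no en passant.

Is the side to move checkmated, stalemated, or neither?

Black to move; black king on e8.
In check: yes, from the white knight on d6.
King squares — d7: attacked by Nf8; e7: attacked by Pf6; f7: attacked by Nd6; d8: attacked by Pe7; f8: attacked by Pe7.
Legal moves for Black: none.
In check with no legal moves → checkmate.

checkmate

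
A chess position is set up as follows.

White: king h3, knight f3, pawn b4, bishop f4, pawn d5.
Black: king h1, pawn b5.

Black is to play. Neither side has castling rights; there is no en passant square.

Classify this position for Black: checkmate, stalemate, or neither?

Black to move; black king on h1.
In check: no.
King squares — g1: attacked by Nf3; g2: attacked by Kh3; h2: attacked by Nf3.
Legal moves for Black: none.
Not in check and no legal moves → stalemate.

stalemate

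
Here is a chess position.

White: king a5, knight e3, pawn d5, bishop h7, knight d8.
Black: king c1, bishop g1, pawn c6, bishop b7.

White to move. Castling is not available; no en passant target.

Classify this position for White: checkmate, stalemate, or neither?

White to move; white king on a5.
In check: no.
Legal moves for White include: Nf7, Nxb7, Ne6, Nxc6, Bg8, Bg6, Bf5, Be4, Bd3, Bc2, Bb1, Kb6, Kb4, Ka4, Nf5, Ng4, Nc4, Ng2, ... (list truncated; more exist).
White has legal moves and is not in check → neither.

neither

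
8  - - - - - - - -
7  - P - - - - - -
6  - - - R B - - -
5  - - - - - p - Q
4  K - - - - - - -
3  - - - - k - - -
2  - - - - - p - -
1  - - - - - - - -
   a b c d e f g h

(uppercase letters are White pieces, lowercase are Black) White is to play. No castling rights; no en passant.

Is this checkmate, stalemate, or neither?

neither

White to move; white king on a4.
In check: no.
Legal moves for White include: Bg8, Bc8, Bf7, Bd7, Bxf5, Bd5, Bc4, Bb3, Ba2, Rd8, Rd7, Rc6, Rb6, Ra6, Rd5, Rd4, Rd3+, Rd2, ... (list truncated; more exist).
White has legal moves and is not in check → neither.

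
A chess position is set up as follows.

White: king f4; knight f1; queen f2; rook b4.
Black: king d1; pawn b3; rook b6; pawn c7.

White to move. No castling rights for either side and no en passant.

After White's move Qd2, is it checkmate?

After Qd2: black king on d1; in check: yes, from the white queen on d2.
King squares — c1: attacked by Qd2; e1: attacked by Qd2; c2: attacked by Qd2; d2: attacked by Nf1; e2: attacked by Qd2.
Black has no legal moves → checkmate.

yes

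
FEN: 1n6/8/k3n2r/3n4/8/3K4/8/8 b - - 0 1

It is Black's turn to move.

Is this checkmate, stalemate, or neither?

Black to move; black king on a6.
In check: no.
Legal moves for Black include: Nd7, Nc6, Rh8, Rh7, Rg6, Rf6, Rh5, Rh4, Rh3+, Rh2, Rh1, Nf8, Nd8, Ng7, Nec7, Ng5, Nc5+, Nef4+, ... (list truncated; more exist).
Black has legal moves and is not in check → neither.

neither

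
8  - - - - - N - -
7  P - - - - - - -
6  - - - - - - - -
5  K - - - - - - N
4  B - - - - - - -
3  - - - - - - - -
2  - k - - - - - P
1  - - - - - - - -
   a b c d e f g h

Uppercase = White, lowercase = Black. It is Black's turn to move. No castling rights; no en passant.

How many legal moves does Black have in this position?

Black to move; king on b2.
In check: no.
Legal moves: Kc3, Ka3, Ka2, Kc1, Kb1, Ka1.
Count: 6.

6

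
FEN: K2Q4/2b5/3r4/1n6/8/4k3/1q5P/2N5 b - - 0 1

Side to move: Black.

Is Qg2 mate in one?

yes

After Qg2: white king on a8; in check: yes, from the black queen on g2.
King squares — a7: attacked by Nb5; b7: attacked by Qg2; b8: attacked by Bc7.
White has no legal moves → checkmate.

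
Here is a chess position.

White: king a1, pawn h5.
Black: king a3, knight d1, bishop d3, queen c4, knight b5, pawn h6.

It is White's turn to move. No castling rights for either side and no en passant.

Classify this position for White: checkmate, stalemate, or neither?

stalemate

White to move; white king on a1.
In check: no.
King squares — b1: attacked by Bd3; a2: attacked by Ka3; b2: attacked by Nd1.
Legal moves for White: none.
Not in check and no legal moves → stalemate.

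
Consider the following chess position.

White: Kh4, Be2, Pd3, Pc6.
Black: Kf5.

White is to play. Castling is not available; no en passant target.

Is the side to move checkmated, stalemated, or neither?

White to move; white king on h4.
In check: no.
Legal moves for White: Kh5, Kh3, Kg3, Bh5, Bg4+, Bf3, Bf1, Bd1, c7, d4.
White has 10 legal moves and is not in check → neither.

neither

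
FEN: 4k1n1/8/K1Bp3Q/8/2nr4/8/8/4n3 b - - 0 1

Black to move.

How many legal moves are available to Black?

Black to move; king on e8.
In check: yes, from the white bishop on c6.
Legal moves: Kd8, Kf7, Ke7.
Count: 3.

3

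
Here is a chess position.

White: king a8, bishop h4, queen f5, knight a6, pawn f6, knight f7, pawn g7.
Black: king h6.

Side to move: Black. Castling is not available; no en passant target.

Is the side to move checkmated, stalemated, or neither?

Black to move; black king on h6.
In check: yes, from the white knight on f7.
King squares — g5: attacked by Bh4; h5: attacked by Qf5; g6: attacked by Qf5; g7: attacked by Pf6; h7: attacked by Qf5.
Legal moves for Black: none.
In check with no legal moves → checkmate.

checkmate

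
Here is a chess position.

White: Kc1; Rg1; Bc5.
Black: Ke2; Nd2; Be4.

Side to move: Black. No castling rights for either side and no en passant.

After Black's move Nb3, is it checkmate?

After Nb3: white king on c1; in check: yes, from the black knight on b3.
White has 1 legal reply: Kb2.
In check but a legal move exists → not checkmate.

no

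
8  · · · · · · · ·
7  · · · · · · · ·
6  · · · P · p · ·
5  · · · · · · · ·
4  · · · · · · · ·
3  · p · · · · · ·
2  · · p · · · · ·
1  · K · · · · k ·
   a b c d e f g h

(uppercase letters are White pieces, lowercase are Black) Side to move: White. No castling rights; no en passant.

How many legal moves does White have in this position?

White to move; king on b1.
In check: yes, from the black pawn on c2.
Legal moves: Kb2, Kc1, Ka1.
Count: 3.

3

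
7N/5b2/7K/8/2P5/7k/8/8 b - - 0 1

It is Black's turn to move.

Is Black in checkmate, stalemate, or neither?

Black to move; black king on h3.
In check: no.
Legal moves for Black: Bg8, Be8, Bg6, Be6, Bh5, Bd5, Bxc4, Kh4, Kg4, Kg3, Kh2, Kg2.
Black has 12 legal moves and is not in check → neither.

neither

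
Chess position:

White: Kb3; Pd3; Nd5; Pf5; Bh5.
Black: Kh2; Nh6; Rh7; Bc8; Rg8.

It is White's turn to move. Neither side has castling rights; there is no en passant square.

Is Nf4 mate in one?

After Nf4: black king on h2; in check: no.
Black is not in check, so this cannot be checkmate.

no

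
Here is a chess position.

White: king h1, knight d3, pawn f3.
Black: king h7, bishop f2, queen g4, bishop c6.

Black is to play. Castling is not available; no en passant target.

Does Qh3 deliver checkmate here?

yes

After Qh3: white king on h1; in check: yes, from the black queen on h3.
King squares — g1: attacked by Bf2; g2: attacked by Qh3; h2: attacked by Qh3.
White has no legal moves → checkmate.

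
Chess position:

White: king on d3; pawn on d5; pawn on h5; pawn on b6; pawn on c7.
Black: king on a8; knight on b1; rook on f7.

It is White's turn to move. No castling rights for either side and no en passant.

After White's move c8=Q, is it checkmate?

After c8=Q: black king on a8; in check: yes, from the white queen on c8.
King squares — a7: attacked by Pb6; b7: attacked by Qc8; b8: attacked by Qc8.
Black has no legal moves → checkmate.

yes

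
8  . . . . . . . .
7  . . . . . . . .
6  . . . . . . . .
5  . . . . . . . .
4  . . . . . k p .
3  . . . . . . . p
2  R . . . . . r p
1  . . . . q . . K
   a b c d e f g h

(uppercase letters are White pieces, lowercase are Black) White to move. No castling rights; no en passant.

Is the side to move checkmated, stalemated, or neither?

checkmate

White to move; white king on h1.
In check: yes, from the black queen on e1.
King squares — g1: attacked by Qe1; g2: attacked by Ph3; h2: attacked by Rg2.
Legal moves for White: none.
In check with no legal moves → checkmate.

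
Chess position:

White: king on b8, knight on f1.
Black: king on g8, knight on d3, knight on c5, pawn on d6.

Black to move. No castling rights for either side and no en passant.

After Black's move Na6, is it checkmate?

no

After Na6: white king on b8; in check: yes, from the black knight on a6.
White has 4 legal replies: Kc8, Ka8, Kb7, Ka7.
In check but a legal move exists → not checkmate.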